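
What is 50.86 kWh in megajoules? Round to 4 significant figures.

1 kWh = 3.60000 MJ.
50.86 × 3.60000 ≈ 183.1 MJ.

183.1 MJ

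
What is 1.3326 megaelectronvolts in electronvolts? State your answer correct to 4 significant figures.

1.333 × 10^6 electronvolts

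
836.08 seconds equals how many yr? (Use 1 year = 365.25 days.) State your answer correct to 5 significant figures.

2.6494 × 10^-5 yr

1 second = 3.16881 × 10^-8 yr.
Thus 836.08 × 3.16881 × 10^-8 ≈ 2.6494 × 10^-5 yr.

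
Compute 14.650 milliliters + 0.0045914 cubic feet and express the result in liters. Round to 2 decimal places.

0.14 L

14.650 mL = 0.0146500 L and 0.0045914 ft³ = 0.130014 L.
0.0146500 + 0.130014 ≈ 0.14 L.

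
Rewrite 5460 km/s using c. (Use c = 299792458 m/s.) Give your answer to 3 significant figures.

0.0182 c

1 km/s = 3.33564 × 10^-6 c.
Then 5460 × 3.33564 × 10^-6 ≈ 0.0182 c.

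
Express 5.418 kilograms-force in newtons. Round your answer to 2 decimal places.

53.13 N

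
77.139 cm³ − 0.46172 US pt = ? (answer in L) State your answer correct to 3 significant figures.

77.139 cm³ = 0.0771390 L and 0.46172 US pt = 0.218475 L.
0.0771390 − 0.218475 ≈ -0.141 L.

-0.141 liters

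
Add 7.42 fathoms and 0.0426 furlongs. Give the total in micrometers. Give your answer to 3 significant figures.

7.42 fathom = 1.35697e+7 μm and 0.0426 furlong = 8.56976e+6 μm.
1.35697e+7 + 8.56976e+6 ≈ 2.21e+7 μm.

2.21e+7 μm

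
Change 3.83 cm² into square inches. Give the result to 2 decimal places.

0.59 square inches

1 square centimeter = 0.155000 in².
So 3.83 × 0.155000 ≈ 0.59 in².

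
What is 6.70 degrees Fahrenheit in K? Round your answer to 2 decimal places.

259.09 kelvins

K = (°F + 459.67) × 5/9.
Applying the formula gives 259.09 K.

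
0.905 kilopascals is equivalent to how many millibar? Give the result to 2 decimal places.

1 kilopascal = 10.0000 millibar.
Thus 0.905 × 10.0000 ≈ 9.05 mbar.

9.05 mbar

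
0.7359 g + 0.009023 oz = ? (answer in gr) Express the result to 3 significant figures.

0.7359 g = 11.3567 gr and 0.009023 oz = 3.94756 gr.
11.3567 + 3.94756 ≈ 15.3 gr.

15.3 gr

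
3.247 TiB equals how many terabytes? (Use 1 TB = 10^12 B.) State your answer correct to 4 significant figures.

3.570 terabytes

1 TiB = 1.09951 TB.
Thus 3.247 × 1.09951 ≈ 3.570 TB.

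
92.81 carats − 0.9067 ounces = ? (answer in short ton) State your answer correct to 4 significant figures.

92.81 ct = 2.04611 × 10^-5 short ton and 0.9067 oz = 2.83344 × 10^-5 short ton.
2.04611 × 10^-5 − 2.83344 × 10^-5 ≈ -7.873 × 10^-6 short ton.

-7.873 × 10^-6 short ton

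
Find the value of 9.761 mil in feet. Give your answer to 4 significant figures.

1 mil = 8.33333e-5 ft.
Thus 9.761 × 8.33333e-5 ≈ 0.0008134 ft.

0.0008134 ft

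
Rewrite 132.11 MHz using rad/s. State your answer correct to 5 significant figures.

1 megahertz = 6.28319 × 10^6 rad/s.
So 132.11 × 6.28319 × 10^6 ≈ 8.3007 × 10^8 rad/s.

8.3007 × 10^8 radians per second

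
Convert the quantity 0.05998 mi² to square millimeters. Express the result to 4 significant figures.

1.553 × 10^11 mm²

1 square mile = 2.58999 × 10^12 square millimeters.
Thus 0.05998 × 2.58999 × 10^12 ≈ 1.553 × 10^11 mm².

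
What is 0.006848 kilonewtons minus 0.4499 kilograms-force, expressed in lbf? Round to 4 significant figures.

0.5476 lbf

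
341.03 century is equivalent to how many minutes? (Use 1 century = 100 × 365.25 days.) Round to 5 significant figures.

1.7937 × 10^10 min

1 century = 5.25960 × 10^7 min.
341.03 × 5.25960 × 10^7 ≈ 1.7937 × 10^10 min.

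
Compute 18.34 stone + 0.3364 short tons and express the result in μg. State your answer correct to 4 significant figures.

18.34 st = 1.16464e+11 μg and 0.3364 short ton = 3.05177e+11 μg.
1.16464e+11 + 3.05177e+11 ≈ 4.216e+11 μg.

4.216e+11 μg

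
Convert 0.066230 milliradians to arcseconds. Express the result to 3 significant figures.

13.7 arcsec

1 mrad = 206.265 arcsec.
Thus 0.066230 × 206.265 ≈ 13.7 arcsec.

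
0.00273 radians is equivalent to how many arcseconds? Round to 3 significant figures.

1 rad = 206265 arcseconds.
So 0.00273 × 206265 ≈ 563 arcsec.

563 arcsec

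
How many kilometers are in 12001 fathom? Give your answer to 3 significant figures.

1 fathom = 0.00182880 km.
12001 × 0.00182880 ≈ 21.9 km.

21.9 kilometers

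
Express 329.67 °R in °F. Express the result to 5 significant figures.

°R = °F + 459.67.
Applying the formula gives -130.00 °F.

-130.00 degrees Fahrenheit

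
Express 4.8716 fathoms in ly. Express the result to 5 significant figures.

9.4170 × 10^-16 light-years

1 fathom = 1.93304 × 10^-16 ly.
So 4.8716 × 1.93304 × 10^-16 ≈ 9.4170 × 10^-16 ly.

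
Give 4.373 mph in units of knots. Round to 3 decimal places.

3.800 kn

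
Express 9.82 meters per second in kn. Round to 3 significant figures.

1 meter per second = 1.94384 kn.
So 9.82 × 1.94384 ≈ 19.1 kn.

19.1 kn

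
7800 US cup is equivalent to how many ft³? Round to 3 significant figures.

65.2 ft³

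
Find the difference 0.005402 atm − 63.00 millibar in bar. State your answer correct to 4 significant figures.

0.005402 atm = 0.00547358 bar and 63.00 mbar = 0.0630000 bar.
0.00547358 − 0.0630000 ≈ -0.05753 bar.

-0.05753 bar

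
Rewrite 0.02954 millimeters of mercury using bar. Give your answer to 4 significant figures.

1 mmHg = 0.00133322 bar.
Thus 0.02954 × 0.00133322 ≈ 3.938e-5 bar.

3.938e-5 bar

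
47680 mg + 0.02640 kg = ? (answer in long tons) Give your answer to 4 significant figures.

47680 mg = 4.69270e-5 long ton and 0.02640 kg = 2.59831e-5 long ton.
4.69270e-5 + 2.59831e-5 ≈ 7.291e-5 long ton.

7.291e-5 long ton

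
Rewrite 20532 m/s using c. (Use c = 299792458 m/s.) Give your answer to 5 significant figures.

6.8487e-5 c

1 m/s = 3.33564e-9 c.
Thus 20532 × 3.33564e-9 ≈ 6.8487e-5 c.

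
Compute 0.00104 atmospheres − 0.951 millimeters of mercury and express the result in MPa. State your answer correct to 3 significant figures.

-2.14 × 10^-5 MPa

0.00104 atm = 0.000105378 MPa and 0.951 mmHg = 0.000126790 MPa.
0.000105378 − 0.000126790 ≈ -2.14 × 10^-5 MPa.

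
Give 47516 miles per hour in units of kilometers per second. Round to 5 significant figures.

1 mph = 0.000447040 km/s.
Then 47516 × 0.000447040 ≈ 21.242 km/s.

21.242 km/s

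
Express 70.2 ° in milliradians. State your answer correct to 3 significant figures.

1230 mrad

1 ° = 17.4533 milliradians.
Thus 70.2 × 17.4533 ≈ 1230 mrad.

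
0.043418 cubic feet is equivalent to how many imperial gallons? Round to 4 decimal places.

0.2704 imperial gallons

1 cubic foot = 6.22884 imp gal.
Thus 0.043418 × 6.22884 ≈ 0.2704 imp gal.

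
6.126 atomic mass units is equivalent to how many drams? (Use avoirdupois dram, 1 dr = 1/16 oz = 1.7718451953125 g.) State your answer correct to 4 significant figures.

5.741e-24 dr

1 atomic mass unit = 9.37181e-25 dr.
Thus 6.126 × 9.37181e-25 ≈ 5.741e-24 dr.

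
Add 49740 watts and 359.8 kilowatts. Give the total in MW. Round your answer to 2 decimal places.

49740 W = 0.0497400 MW and 359.8 kW = 0.359800 MW.
0.0497400 + 0.359800 ≈ 0.41 MW.

0.41 megawatts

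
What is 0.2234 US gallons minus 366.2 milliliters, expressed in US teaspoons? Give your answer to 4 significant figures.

97.28 US teaspoons

0.2234 US gal = 171.5712 US tsp and 366.2 mL = 74.29617 US tsp.
171.5712 − 74.29617 ≈ 97.28 US tsp.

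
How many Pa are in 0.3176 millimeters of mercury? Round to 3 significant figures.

1 mmHg = 133.322 Pa.
Then 0.3176 × 133.322 ≈ 42.3 Pa.

42.3 pascals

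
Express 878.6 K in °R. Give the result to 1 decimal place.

1581.5 °R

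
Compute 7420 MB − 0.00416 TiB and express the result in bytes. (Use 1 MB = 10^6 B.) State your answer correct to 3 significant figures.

2.85 × 10^9 B

7420 MB = 7.42000 × 10^9 B and 0.00416 TiB = 4.57397 × 10^9 B.
7.42000 × 10^9 − 4.57397 × 10^9 ≈ 2.85 × 10^9 B.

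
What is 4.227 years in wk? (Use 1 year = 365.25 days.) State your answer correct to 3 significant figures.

221 wk

1 year = 52.1786 wk.
Thus 4.227 × 52.1786 ≈ 221 wk.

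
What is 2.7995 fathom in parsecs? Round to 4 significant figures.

1.659e-16 pc

1 fathom = 5.92674e-17 pc.
Then 2.7995 × 5.92674e-17 ≈ 1.659e-16 pc.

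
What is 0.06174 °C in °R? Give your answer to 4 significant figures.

491.8 °R

°R = (°C + 273.15) × 9/5.
Applying the formula gives 491.8 °R.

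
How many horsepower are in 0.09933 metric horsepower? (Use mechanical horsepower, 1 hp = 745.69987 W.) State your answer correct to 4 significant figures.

1 metric horsepower = 0.986320 hp.
So 0.09933 × 0.986320 ≈ 0.09797 hp.

0.09797 horsepower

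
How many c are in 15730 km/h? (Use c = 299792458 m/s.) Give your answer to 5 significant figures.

1.4575e-5 times the speed of light

1 km/h = 9.26567e-10 times the speed of light.
Then 15730 × 9.26567e-10 ≈ 1.4575e-5 c.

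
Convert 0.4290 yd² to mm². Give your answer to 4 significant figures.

1 square yard = 836127 mm².
Then 0.4290 × 836127 ≈ 358700 mm².

358700 mm²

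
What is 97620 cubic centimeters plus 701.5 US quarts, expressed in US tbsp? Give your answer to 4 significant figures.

51500 US tbsp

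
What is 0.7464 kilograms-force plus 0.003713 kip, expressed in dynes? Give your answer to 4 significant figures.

0.7464 kgf = 731968 dyn and 0.003713 kip = 1.65162 × 10^6 dyn.
731968 + 1.65162 × 10^6 ≈ 2.384 × 10^6 dyn.

2.384 × 10^6 dyn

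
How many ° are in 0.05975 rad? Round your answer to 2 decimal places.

3.42 degrees

1 radian = 57.2958 °.
Thus 0.05975 × 57.2958 ≈ 3.42 °.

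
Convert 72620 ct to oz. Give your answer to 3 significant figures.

1 carat = 0.00705479 oz.
So 72620 × 0.00705479 ≈ 512 oz.

512 ounces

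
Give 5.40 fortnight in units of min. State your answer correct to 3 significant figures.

1 fortnight = 20160.0 min.
5.40 × 20160.0 ≈ 109000 min.

109000 min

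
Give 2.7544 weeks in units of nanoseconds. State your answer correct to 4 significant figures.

1 week = 6.04800e+14 nanoseconds.
Thus 2.7544 × 6.04800e+14 ≈ 1.666e+15 ns.

1.666e+15 nanoseconds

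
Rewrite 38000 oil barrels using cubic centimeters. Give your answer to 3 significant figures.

6.04e+9 cubic centimeters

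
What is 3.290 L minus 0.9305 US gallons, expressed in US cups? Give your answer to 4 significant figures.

-0.9820 US cups

3.290 L = 13.9060 US cup and 0.9305 US gal = 14.8880 US cup.
13.9060 − 14.8880 ≈ -0.9820 US cup.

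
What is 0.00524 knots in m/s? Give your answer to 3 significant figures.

1 knot = 0.514444 meters per second.
0.00524 × 0.514444 ≈ 0.00270 m/s.

0.00270 meters per second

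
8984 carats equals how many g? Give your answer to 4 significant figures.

1 ct = 0.200000 grams.
Then 8984 × 0.200000 ≈ 1797 g.

1797 grams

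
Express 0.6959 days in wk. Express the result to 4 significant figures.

1 day = 0.142857 wk.
0.6959 × 0.142857 ≈ 0.09941 wk.

0.09941 weeks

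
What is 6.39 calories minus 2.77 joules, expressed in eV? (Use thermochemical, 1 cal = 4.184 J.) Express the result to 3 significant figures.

1.50e+20 eV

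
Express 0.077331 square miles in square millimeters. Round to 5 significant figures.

1 mi² = 2.58999 × 10^12 square millimeters.
So 0.077331 × 2.58999 × 10^12 ≈ 2.0029 × 10^11 mm².

2.0029 × 10^11 mm²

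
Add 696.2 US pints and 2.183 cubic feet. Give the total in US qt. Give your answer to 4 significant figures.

696.2 US pt = 348.100 US qt and 2.183 ft³ = 65.3199 US qt.
348.100 + 65.3199 ≈ 413.4 US qt.

413.4 US qt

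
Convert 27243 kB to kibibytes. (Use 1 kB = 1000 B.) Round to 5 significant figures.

1 kilobyte = 0.9765625 KiB.
So 27243 × 0.9765625 ≈ 26604 KiB.

26604 KiB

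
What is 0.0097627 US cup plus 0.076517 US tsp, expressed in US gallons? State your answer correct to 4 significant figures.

0.0097627 US cup = 0.000610169 US gal and 0.076517 US tsp = 9.96315 × 10^-5 US gal.
0.000610169 + 9.96315 × 10^-5 ≈ 0.0007098 US gal.

0.0007098 US gallons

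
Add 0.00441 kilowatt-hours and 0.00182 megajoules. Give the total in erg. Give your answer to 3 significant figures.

0.00441 kWh = 1.58760 × 10^11 erg and 0.00182 MJ = 1.82000 × 10^10 erg.
1.58760 × 10^11 + 1.82000 × 10^10 ≈ 1.77 × 10^11 erg.

1.77 × 10^11 ergs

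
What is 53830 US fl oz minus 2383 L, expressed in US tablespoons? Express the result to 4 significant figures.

-53500 US tbsp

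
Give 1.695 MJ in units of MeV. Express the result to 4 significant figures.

1.058e+19 MeV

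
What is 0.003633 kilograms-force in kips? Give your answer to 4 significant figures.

1 kgf = 0.00220462 kip.
0.003633 × 0.00220462 ≈ 8.009 × 10^-6 kip.

8.009 × 10^-6 kip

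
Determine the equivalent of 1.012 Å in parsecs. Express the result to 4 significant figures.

1 Å = 3.24078e-27 parsecs.
Then 1.012 × 3.24078e-27 ≈ 3.280e-27 pc.

3.280e-27 pc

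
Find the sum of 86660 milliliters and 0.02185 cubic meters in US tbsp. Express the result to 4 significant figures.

7338 US tablespoons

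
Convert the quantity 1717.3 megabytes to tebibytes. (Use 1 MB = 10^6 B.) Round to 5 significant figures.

0.0015619 tebibytes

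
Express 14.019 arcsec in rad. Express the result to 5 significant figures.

6.7966e-5 rad

1 arcsecond = 4.84814e-6 rad.
Thus 14.019 × 4.84814e-6 ≈ 6.7966e-5 rad.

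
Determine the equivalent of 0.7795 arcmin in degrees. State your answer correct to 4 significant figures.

1 arcminute = 0.0166667 °.
So 0.7795 × 0.0166667 ≈ 0.01299 °.

0.01299 degrees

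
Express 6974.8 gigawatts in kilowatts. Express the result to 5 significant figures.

6.9748e+9 kW

1 gigawatt = 1.00000e+6 kW.
So 6974.8 × 1.00000e+6 ≈ 6.9748e+9 kW.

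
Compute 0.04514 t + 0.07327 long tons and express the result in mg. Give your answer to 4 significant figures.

0.04514 t = 4.51400 × 10^7 mg and 0.07327 long ton = 7.44458 × 10^7 mg.
4.51400 × 10^7 + 7.44458 × 10^7 ≈ 1.196 × 10^8 mg.

1.196 × 10^8 milligrams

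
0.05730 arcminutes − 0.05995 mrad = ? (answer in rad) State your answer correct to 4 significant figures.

0.05730 arcmin = 1.66679 × 10^-5 rad and 0.05995 mrad = 5.99500 × 10^-5 rad.
1.66679 × 10^-5 − 5.99500 × 10^-5 ≈ -4.328 × 10^-5 rad.

-4.328 × 10^-5 radians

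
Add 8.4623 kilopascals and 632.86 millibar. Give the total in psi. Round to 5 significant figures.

8.4623 kPa = 1.22735 psi and 632.86 mbar = 9.17886 psi.
1.22735 + 9.17886 ≈ 10.406 psi.

10.406 psi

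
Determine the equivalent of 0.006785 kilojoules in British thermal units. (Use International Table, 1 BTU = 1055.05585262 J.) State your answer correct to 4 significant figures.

0.006431 British thermal units

1 kilojoule = 0.947817 BTU.
Then 0.006785 × 0.947817 ≈ 0.006431 BTU.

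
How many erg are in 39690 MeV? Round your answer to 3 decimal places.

1 megaelectronvolt = 1.60218 × 10^-6 erg.
So 39690 × 1.60218 × 10^-6 ≈ 0.064 erg.

0.064 ergs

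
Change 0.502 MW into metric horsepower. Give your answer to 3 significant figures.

1 megawatt = 1359.62 metric horsepower.
So 0.502 × 1359.62 ≈ 683 PS.

683 PS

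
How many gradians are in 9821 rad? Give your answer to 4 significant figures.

1 rad = 63.6620 gradians.
Then 9821 × 63.6620 ≈ 625200 grad.

625200 grad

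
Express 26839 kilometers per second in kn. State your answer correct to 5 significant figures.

5.2171e+7 kn

1 km/s = 1943.84 knots.
Thus 26839 × 1943.84 ≈ 5.2171e+7 kn.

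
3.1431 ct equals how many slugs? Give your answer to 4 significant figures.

4.307 × 10^-5 slug

1 ct = 1.37044 × 10^-5 slugs.
So 3.1431 × 1.37044 × 10^-5 ≈ 4.307 × 10^-5 slug.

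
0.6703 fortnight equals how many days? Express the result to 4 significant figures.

9.384 days

1 fortnight = 14.0000 days.
Thus 0.6703 × 14.0000 ≈ 9.384 d.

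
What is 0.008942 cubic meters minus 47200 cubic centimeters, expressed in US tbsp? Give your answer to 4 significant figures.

0.008942 m³ = 604.730 US tbsp and 47200 cm³ = 3192.04 US tbsp.
604.730 − 3192.04 ≈ -2587 US tbsp.

-2587 US tbsp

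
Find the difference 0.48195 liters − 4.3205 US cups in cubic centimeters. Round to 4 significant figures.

-540.2 cubic centimeters

0.48195 L = 481.950 cm³ and 4.3205 US cup = 1022.18 cm³.
481.950 − 1022.18 ≈ -540.2 cm³.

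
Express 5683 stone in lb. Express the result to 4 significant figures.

1 stone = 14.0000 pounds.
Then 5683 × 14.0000 ≈ 79560 lb.

79560 lb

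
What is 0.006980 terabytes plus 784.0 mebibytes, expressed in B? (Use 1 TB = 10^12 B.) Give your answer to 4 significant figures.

0.006980 TB = 6.98000 × 10^9 B and 784.0 MiB = 8.22084 × 10^8 B.
6.98000 × 10^9 + 8.22084 × 10^8 ≈ 7.802 × 10^9 B.

7.802 × 10^9 B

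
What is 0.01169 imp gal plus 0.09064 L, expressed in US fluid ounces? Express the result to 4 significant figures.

0.01169 imp gal = 1.79701 US fl oz and 0.09064 L = 3.06490 US fl oz.
1.79701 + 3.06490 ≈ 4.862 US fl oz.

4.862 US fl oz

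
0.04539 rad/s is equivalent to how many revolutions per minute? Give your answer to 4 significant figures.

0.4334 revolutions per minute

1 radian per second = 9.54930 revolutions per minute.
So 0.04539 × 9.54930 ≈ 0.4334 rpm.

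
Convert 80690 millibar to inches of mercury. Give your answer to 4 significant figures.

2383 inHg

1 millibar = 0.0295300 inHg.
Thus 80690 × 0.0295300 ≈ 2383 inHg.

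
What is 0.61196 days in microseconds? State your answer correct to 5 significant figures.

5.2873 × 10^10 microseconds

1 d = 8.64000 × 10^10 microseconds.
0.61196 × 8.64000 × 10^10 ≈ 5.2873 × 10^10 μs.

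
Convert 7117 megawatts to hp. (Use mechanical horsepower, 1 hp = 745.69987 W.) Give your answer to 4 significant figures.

9.544e+6 hp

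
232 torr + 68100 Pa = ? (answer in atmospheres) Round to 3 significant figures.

0.977 atm

232 torr = 0.305263 atm and 68100 Pa = 0.672095 atm.
0.305263 + 0.672095 ≈ 0.977 atm.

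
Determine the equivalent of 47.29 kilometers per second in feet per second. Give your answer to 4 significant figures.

155200 ft/s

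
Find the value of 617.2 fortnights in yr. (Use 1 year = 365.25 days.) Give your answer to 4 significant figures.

23.66 yr

1 fortnight = 0.0383299 yr.
617.2 × 0.0383299 ≈ 23.66 yr.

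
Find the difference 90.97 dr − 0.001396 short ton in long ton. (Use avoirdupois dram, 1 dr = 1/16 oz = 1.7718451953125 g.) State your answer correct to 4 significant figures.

90.97 dr = 0.000158639 long ton and 0.001396 short ton = 0.00124643 long ton.
0.000158639 − 0.00124643 ≈ -0.001088 long ton.

-0.001088 long tons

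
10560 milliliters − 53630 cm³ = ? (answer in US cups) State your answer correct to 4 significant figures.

-182.0 US cup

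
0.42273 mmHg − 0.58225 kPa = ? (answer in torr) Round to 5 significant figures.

0.42273 mmHg = 0.422730 torr and 0.58225 kPa = 4.36723 torr.
0.422730 − 4.36723 ≈ -3.9445 torr.

-3.9445 torr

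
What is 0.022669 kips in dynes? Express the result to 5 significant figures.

1.0084 × 10^7 dynes

1 kip = 4.44822 × 10^8 dyn.
0.022669 × 4.44822 × 10^8 ≈ 1.0084 × 10^7 dyn.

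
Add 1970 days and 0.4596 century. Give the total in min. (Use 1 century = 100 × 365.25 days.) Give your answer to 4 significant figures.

2.701e+7 min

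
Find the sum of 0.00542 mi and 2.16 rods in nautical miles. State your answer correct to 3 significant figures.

0.0106 nmi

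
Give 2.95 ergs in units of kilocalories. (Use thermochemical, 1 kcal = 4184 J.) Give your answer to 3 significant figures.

7.05 × 10^-11 kilocalories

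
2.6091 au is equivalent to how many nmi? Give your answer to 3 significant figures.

1 au = 8.07764e+7 nmi.
2.6091 × 8.07764e+7 ≈ 2.11e+8 nmi.

2.11e+8 nautical miles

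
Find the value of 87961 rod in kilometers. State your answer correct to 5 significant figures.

442.37 km

1 rod = 0.00502920 kilometers.
So 87961 × 0.00502920 ≈ 442.37 km.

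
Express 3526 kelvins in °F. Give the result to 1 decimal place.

K = (°F + 459.67) × 5/9.
Applying the formula gives 5887.1 °F.

5887.1 °F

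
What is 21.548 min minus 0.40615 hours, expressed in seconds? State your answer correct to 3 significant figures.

21.548 min = 1292.88 s and 0.40615 h = 1462.14 s.
1292.88 − 1462.14 ≈ -169 s.

-169 seconds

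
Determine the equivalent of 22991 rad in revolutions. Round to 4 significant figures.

3659 revolutions

1 rad = 0.159155 rev.
So 22991 × 0.159155 ≈ 3659 rev.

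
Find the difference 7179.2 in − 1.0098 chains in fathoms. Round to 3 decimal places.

88.603 fathoms

7179.2 in = 99.7111 fathom and 1.0098 chain = 11.1078 fathom.
99.7111 − 11.1078 ≈ 88.603 fathom.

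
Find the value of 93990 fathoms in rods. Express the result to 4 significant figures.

34180 rods

1 fathom = 0.363636 rod.
Then 93990 × 0.363636 ≈ 34180 rod.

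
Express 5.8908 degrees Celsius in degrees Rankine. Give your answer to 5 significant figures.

502.27 °R

°R = (°C + 273.15) × 9/5.
Applying the formula gives 502.27 °R.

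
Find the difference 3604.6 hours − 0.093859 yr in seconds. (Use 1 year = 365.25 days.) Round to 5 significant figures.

1.0015e+7 seconds

3604.6 h = 1.29766e+7 s and 0.093859 yr = 2.96196e+6 s.
1.29766e+7 − 2.96196e+6 ≈ 1.0015e+7 s.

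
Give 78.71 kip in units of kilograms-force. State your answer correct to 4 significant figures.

1 kip = 453.592 kgf.
So 78.71 × 453.592 ≈ 35700 kgf.

35700 kilograms-force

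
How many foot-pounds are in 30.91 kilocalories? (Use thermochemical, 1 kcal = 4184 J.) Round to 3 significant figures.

1 kcal = 3085.96 ft·lbf.
30.91 × 3085.96 ≈ 95400 ft·lbf.

95400 foot-pounds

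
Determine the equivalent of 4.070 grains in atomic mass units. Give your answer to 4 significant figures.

1.588e+23 atomic mass units

1 gr = 3.90228e+22 u.
Then 4.070 × 3.90228e+22 ≈ 1.588e+23 u.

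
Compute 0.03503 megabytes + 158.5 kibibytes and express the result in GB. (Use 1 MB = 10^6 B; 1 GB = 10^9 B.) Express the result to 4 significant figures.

0.0001973 gigabytes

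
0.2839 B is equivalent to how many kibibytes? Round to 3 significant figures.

0.000277 KiB

1 B = 0.0009765625 kibibytes.
0.2839 × 0.0009765625 ≈ 0.000277 KiB.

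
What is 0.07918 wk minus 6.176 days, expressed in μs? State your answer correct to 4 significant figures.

-4.857e+11 μs

0.07918 wk = 4.78881e+10 μs and 6.176 d = 5.33606e+11 μs.
4.78881e+10 − 5.33606e+11 ≈ -4.857e+11 μs.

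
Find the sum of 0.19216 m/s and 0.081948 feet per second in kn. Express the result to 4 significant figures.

0.4221 knots

0.19216 m/s = 0.373529 kn and 0.081948 ft/s = 0.0485529 kn.
0.373529 + 0.0485529 ≈ 0.4221 kn.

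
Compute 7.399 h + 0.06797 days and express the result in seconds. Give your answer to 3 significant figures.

7.399 h = 26636.4 s and 0.06797 d = 5872.61 s.
26636.4 + 5872.61 ≈ 32500 s.

32500 s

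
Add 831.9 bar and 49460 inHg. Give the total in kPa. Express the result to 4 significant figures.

250700 kilopascals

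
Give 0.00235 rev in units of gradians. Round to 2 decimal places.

0.94 grad

1 rev = 400.000 grad.
Then 0.00235 × 400.000 ≈ 0.94 grad.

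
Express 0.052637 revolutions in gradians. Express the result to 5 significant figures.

21.055 grad

1 revolution = 400.000 gradians.
Thus 0.052637 × 400.000 ≈ 21.055 grad.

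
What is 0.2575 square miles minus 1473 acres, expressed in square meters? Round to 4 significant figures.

0.2575 mi² = 666922 m² and 1473 acre = 5.96102 × 10^6 m².
666922 − 5.96102 × 10^6 ≈ -5.294 × 10^6 m².

-5.294 × 10^6 square meters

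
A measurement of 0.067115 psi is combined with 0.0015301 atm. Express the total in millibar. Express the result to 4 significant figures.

0.067115 psi = 4.62742 mbar and 0.0015301 atm = 1.55037 mbar.
4.62742 + 1.55037 ≈ 6.178 mbar.

6.178 mbar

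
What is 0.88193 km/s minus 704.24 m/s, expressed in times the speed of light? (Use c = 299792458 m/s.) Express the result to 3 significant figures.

0.88193 km/s = 2.94180 × 10^-6 c and 704.24 m/s = 2.34909 × 10^-6 c.
2.94180 × 10^-6 − 2.34909 × 10^-6 ≈ 5.93 × 10^-7 c.

5.93 × 10^-7 c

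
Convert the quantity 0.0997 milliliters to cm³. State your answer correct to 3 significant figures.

1 mL = 1.00000 cubic centimeters.
So 0.0997 × 1.00000 ≈ 0.0997 cm³.

0.0997 cm³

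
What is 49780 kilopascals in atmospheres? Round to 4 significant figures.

491.3 atmospheres

1 kilopascal = 0.00986923 atm.
So 49780 × 0.00986923 ≈ 491.3 atm.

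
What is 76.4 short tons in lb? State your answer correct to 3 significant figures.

153000 lb

1 short ton = 2000.00 pounds.
76.4 × 2000.00 ≈ 153000 lb.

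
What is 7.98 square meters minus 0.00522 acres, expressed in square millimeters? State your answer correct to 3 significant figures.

7.98 m² = 7.98000 × 10^6 mm² and 0.00522 acre = 2.11246 × 10^7 mm².
7.98000 × 10^6 − 2.11246 × 10^7 ≈ -1.31 × 10^7 mm².

-1.31 × 10^7 square millimeters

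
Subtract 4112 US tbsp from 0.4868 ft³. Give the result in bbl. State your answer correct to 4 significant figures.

-0.2957 oil barrels

0.4868 ft³ = 0.0867028 bbl and 4112 US tbsp = 0.382440 bbl.
0.0867028 − 0.382440 ≈ -0.2957 bbl.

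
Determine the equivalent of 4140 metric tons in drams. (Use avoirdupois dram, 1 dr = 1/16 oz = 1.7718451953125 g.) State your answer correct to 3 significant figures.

2.34e+9 dr

1 t = 564383 dr.
Thus 4140 × 564383 ≈ 2.34e+9 dr.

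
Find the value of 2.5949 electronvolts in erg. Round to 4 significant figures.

1 electronvolt = 1.60218e-12 erg.
Then 2.5949 × 1.60218e-12 ≈ 4.157e-12 erg.

4.157e-12 erg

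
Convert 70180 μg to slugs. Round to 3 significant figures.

1 microgram = 6.85218e-11 slug.
70180 × 6.85218e-11 ≈ 4.81e-6 slug.

4.81e-6 slug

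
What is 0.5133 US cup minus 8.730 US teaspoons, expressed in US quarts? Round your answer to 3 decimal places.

0.5133 US cup = 0.1283250 US qt and 8.730 US tsp = 0.04546875 US qt.
0.1283250 − 0.04546875 ≈ 0.083 US qt.

0.083 US qt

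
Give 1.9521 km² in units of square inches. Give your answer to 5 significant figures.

1 square kilometer = 1.55000 × 10^9 in².
1.9521 × 1.55000 × 10^9 ≈ 3.0258 × 10^9 in².

3.0258 × 10^9 square inches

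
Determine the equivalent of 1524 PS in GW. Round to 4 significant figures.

1 PS = 7.35499e-7 gigawatts.
1524 × 7.35499e-7 ≈ 0.001121 GW.

0.001121 GW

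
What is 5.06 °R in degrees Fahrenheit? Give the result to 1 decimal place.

°R = °F + 459.67.
Applying the formula gives -454.6 °F.

-454.6 degrees Fahrenheit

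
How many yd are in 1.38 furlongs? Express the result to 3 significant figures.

304 yd

1 furlong = 220.000 yd.
Then 1.38 × 220.000 ≈ 304 yd.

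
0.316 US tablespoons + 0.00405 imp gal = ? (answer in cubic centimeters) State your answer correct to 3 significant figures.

0.316 US tbsp = 4.67262 cm³ and 0.00405 imp gal = 18.4117 cm³.
4.67262 + 18.4117 ≈ 23.1 cm³.

23.1 cubic centimeters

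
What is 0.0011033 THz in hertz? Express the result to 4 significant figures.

1.103e+9 hertz

1 THz = 1.00000e+12 hertz.
So 0.0011033 × 1.00000e+12 ≈ 1.103e+9 Hz.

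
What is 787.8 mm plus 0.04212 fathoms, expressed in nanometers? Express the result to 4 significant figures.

787.8 mm = 7.87800 × 10^8 nm and 0.04212 fathom = 7.70291 × 10^7 nm.
7.87800 × 10^8 + 7.70291 × 10^7 ≈ 8.648 × 10^8 nm.

8.648 × 10^8 nanometers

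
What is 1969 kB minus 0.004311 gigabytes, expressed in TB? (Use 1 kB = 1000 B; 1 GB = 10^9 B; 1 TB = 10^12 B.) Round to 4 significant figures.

-2.342 × 10^-6 terabytes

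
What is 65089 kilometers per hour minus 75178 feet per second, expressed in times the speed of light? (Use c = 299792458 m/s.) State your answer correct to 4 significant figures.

-1.612 × 10^-5 times the speed of light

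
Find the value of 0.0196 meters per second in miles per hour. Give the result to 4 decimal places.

0.0438 mph

1 meter per second = 2.23694 mph.
Thus 0.0196 × 2.23694 ≈ 0.0438 mph.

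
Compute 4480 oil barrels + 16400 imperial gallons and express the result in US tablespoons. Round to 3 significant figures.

4480 bbl = 4.81690 × 10^7 US tbsp and 16400 imp gal = 5.04207 × 10^6 US tbsp.
4.81690 × 10^7 + 5.04207 × 10^6 ≈ 5.32 × 10^7 US tbsp.

5.32 × 10^7 US tbsp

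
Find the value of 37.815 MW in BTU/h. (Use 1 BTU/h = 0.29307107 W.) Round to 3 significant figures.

1.29 × 10^8 BTU per hour

1 MW = 3.41214 × 10^6 BTU per hour.
Thus 37.815 × 3.41214 × 10^6 ≈ 1.29 × 10^8 BTU/h.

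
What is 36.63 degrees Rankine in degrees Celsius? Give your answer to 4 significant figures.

-252.8 degrees Celsius

°R = (°C + 273.15) × 9/5.
Applying the formula gives -252.8 °C.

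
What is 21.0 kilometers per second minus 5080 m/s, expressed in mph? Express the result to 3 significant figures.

21.0 km/s = 46975.7 mph and 5080 m/s = 11363.6 mph.
46975.7 − 11363.6 ≈ 35600 mph.

35600 mph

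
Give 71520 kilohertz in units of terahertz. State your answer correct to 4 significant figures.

7.152e-5 THz

1 kHz = 1.00000e-9 THz.
So 71520 × 1.00000e-9 ≈ 7.152e-5 THz.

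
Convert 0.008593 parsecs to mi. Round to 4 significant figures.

1.648 × 10^11 miles

1 parsec = 1.91735 × 10^13 miles.
Thus 0.008593 × 1.91735 × 10^13 ≈ 1.648 × 10^11 mi.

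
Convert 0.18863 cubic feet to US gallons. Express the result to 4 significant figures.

1 cubic foot = 7.48052 US gallons.
So 0.18863 × 7.48052 ≈ 1.411 US gal.

1.411 US gal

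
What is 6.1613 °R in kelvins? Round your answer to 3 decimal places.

3.423 kelvins

°R = K × 9/5.
Applying the formula gives 3.423 K.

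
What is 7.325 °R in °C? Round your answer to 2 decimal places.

-269.08 degrees Celsius

°R = (°C + 273.15) × 9/5.
Applying the formula gives -269.08 °C.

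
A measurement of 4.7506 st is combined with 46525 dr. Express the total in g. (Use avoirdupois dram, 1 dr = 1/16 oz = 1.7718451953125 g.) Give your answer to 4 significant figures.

4.7506 st = 30167.7 g and 46525 dr = 82435.1 g.
30167.7 + 82435.1 ≈ 112600 g.

112600 g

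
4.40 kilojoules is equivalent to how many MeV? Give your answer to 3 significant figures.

1 kilojoule = 6.24151 × 10^15 MeV.
So 4.40 × 6.24151 × 10^15 ≈ 2.75 × 10^16 MeV.

2.75 × 10^16 megaelectronvolts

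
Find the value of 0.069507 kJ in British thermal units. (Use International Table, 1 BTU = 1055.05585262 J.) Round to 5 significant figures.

1 kilojoule = 0.947817 BTU.
Thus 0.069507 × 0.947817 ≈ 0.065880 BTU.

0.065880 British thermal units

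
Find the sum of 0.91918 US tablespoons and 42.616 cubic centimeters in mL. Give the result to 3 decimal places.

56.208 mL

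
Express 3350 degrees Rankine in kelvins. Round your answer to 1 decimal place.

1861.1 kelvins

°R = K × 9/5.
Applying the formula gives 1861.1 K.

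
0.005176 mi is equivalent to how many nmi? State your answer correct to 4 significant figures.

1 mi = 0.868976 nautical miles.
Thus 0.005176 × 0.868976 ≈ 0.004498 nmi.

0.004498 nmi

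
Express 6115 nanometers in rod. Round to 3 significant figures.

1 nm = 1.98839 × 10^-10 rod.
Then 6115 × 1.98839 × 10^-10 ≈ 1.22 × 10^-6 rod.

1.22 × 10^-6 rod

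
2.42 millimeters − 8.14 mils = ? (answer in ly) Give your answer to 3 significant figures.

2.34e-19 ly

2.42 mm = 2.55794e-19 ly and 8.14 mil = 2.18541e-20 ly.
2.55794e-19 − 2.18541e-20 ≈ 2.34e-19 ly.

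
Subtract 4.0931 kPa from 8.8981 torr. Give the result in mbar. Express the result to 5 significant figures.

-29.068 mbar

8.8981 torr = 11.8632 mbar and 4.0931 kPa = 40.9310 mbar.
11.8632 − 40.9310 ≈ -29.068 mbar.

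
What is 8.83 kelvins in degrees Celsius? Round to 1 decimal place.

-264.3 °C

K = °C + 273.15.
Applying the formula gives -264.3 °C.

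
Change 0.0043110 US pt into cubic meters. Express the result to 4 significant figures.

2.040e-6 m³

1 US pt = 0.000473176 m³.
Thus 0.0043110 × 0.000473176 ≈ 2.040e-6 m³.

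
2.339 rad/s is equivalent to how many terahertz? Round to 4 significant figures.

3.723 × 10^-13 terahertz

1 radian per second = 1.59155 × 10^-13 THz.
Thus 2.339 × 1.59155 × 10^-13 ≈ 3.723 × 10^-13 THz.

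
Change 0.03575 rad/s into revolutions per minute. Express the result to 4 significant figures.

0.3414 rpm

1 radian per second = 9.54930 rpm.
So 0.03575 × 9.54930 ≈ 0.3414 rpm.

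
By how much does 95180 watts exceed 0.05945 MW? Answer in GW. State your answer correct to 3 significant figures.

3.57 × 10^-5 GW

95180 W = 9.51800 × 10^-5 GW and 0.05945 MW = 5.94500 × 10^-5 GW.
9.51800 × 10^-5 − 5.94500 × 10^-5 ≈ 3.57 × 10^-5 GW.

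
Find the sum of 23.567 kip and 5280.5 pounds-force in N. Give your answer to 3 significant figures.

23.567 kip = 104831 N and 5280.5 lbf = 23488.8 N.
104831 + 23488.8 ≈ 128000 N.

128000 newtons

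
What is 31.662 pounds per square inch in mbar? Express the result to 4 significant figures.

2183 millibar

1 psi = 68.9476 mbar.
So 31.662 × 68.9476 ≈ 2183 mbar.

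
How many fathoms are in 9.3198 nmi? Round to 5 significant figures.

9438.0 fathom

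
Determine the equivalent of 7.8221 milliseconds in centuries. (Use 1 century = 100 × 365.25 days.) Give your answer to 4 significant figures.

2.479 × 10^-12 century

1 ms = 3.16881 × 10^-13 centuries.
So 7.8221 × 3.16881 × 10^-13 ≈ 2.479 × 10^-12 century.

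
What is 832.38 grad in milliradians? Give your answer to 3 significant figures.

1 grad = 15.7080 mrad.
Thus 832.38 × 15.7080 ≈ 13100 mrad.

13100 mrad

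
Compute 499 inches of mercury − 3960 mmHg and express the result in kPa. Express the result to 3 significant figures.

499 inHg = 1689.81 kPa and 3960 mmHg = 527.957 kPa.
1689.81 − 527.957 ≈ 1160 kPa.

1160 kilopascals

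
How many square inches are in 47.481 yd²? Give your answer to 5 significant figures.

1 yd² = 1296.00 in².
Thus 47.481 × 1296.00 ≈ 61535 in².

61535 in²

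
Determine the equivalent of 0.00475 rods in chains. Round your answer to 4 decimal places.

1 rod = 0.250000 chains.
So 0.00475 × 0.250000 ≈ 0.0012 chain.

0.0012 chain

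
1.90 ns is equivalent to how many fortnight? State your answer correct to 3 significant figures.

1.57 × 10^-15 fortnight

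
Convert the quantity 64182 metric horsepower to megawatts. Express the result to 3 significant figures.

1 metric horsepower = 0.000735499 megawatts.
Then 64182 × 0.000735499 ≈ 47.2 MW.

47.2 MW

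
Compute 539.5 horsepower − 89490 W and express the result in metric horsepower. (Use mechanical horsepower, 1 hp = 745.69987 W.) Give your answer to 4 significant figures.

539.5 hp = 546.983 PS and 89490 W = 121.673 PS.
546.983 − 121.673 ≈ 425.3 PS.

425.3 PS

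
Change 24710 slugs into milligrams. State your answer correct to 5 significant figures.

3.6062e+11 mg

1 slug = 1.45939e+7 mg.
So 24710 × 1.45939e+7 ≈ 3.6062e+11 mg.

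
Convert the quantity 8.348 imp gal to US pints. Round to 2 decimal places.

80.20 US pints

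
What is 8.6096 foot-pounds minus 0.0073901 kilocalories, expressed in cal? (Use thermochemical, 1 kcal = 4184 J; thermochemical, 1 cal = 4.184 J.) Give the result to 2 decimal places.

8.6096 ft·lbf = 2.78993 cal and 0.0073901 kcal = 7.39010 cal.
2.78993 − 7.39010 ≈ -4.60 cal.

-4.60 cal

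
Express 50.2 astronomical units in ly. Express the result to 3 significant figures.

0.000794 light-years

1 astronomical unit = 1.58125 × 10^-5 light-years.
So 50.2 × 1.58125 × 10^-5 ≈ 0.000794 ly.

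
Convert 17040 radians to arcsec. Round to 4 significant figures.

3.515e+9 arcsec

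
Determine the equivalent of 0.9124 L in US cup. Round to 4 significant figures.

1 liter = 4.22675 US cup.
Then 0.9124 × 4.22675 ≈ 3.856 US cup.

3.856 US cups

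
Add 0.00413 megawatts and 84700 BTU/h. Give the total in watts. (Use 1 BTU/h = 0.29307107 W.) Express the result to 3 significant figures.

29000 W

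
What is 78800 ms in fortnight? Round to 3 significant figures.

1 millisecond = 8.26720e-10 fortnight.
78800 × 8.26720e-10 ≈ 6.51e-5 fortnight.

6.51e-5 fortnight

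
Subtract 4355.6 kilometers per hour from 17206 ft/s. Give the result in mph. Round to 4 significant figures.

9025 mph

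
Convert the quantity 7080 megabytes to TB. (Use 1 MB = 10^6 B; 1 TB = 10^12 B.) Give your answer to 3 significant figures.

1 MB = 1.00000e-6 TB.
Thus 7080 × 1.00000e-6 ≈ 0.00708 TB.

0.00708 TB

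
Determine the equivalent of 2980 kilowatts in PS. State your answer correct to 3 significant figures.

4050 metric horsepower

1 kilowatt = 1.35962 PS.
Thus 2980 × 1.35962 ≈ 4050 PS.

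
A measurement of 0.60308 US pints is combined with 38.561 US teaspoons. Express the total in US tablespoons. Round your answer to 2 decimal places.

32.15 US tbsp

0.60308 US pt = 19.2986 US tbsp and 38.561 US tsp = 12.8537 US tbsp.
19.2986 + 12.8537 ≈ 32.15 US tbsp.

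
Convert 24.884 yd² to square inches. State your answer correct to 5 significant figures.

1 yd² = 1296.00 in².
24.884 × 1296.00 ≈ 32250 in².

32250 in²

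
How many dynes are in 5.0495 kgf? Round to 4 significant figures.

1 kilogram-force = 980665 dyn.
So 5.0495 × 980665 ≈ 4.952 × 10^6 dyn.

4.952 × 10^6 dynes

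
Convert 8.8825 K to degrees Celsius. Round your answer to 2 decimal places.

-264.27 °C

K = °C + 273.15.
Applying the formula gives -264.27 °C.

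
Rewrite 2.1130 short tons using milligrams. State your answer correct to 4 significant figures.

1 short ton = 9.07185 × 10^8 mg.
So 2.1130 × 9.07185 × 10^8 ≈ 1.917 × 10^9 mg.

1.917 × 10^9 mg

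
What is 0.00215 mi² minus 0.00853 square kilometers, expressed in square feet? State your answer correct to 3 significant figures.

0.00215 mi² = 59938.6 ft² and 0.00853 km² = 91816.2 ft².
59938.6 − 91816.2 ≈ -31900 ft².

-31900 square feet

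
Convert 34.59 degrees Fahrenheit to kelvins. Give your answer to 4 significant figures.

274.6 kelvins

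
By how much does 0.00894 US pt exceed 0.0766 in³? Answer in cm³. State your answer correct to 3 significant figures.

2.97 cm³

0.00894 US pt = 4.23020 cm³ and 0.0766 in³ = 1.25525 cm³.
4.23020 − 1.25525 ≈ 2.97 cm³.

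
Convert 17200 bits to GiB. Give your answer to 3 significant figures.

1 bit = 1.16415 × 10^-10 GiB.
So 17200 × 1.16415 × 10^-10 ≈ 2.00 × 10^-6 GiB.

2.00 × 10^-6 gibibytes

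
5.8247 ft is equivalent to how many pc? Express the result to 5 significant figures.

1 foot = 9.87790e-18 parsecs.
Then 5.8247 × 9.87790e-18 ≈ 5.7536e-17 pc.

5.7536e-17 pc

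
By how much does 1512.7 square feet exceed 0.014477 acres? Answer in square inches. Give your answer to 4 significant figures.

1512.7 ft² = 217829 in² and 0.014477 acre = 90809.0 in².
217829 − 90809.0 ≈ 127000 in².

127000 in²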